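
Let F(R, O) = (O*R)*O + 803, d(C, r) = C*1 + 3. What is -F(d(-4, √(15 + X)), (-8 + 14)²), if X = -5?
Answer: 493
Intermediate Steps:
d(C, r) = 3 + C (d(C, r) = C + 3 = 3 + C)
F(R, O) = 803 + R*O² (F(R, O) = R*O² + 803 = 803 + R*O²)
-F(d(-4, √(15 + X)), (-8 + 14)²) = -(803 + (3 - 4)*((-8 + 14)²)²) = -(803 - (6²)²) = -(803 - 1*36²) = -(803 - 1*1296) = -(803 - 1296) = -1*(-493) = 493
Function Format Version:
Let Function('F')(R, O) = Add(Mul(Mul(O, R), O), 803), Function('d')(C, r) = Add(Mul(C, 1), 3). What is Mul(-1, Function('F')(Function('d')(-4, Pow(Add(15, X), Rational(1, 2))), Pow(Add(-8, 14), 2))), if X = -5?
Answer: 493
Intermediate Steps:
Function('d')(C, r) = Add(3, C) (Function('d')(C, r) = Add(C, 3) = Add(3, C))
Function('F')(R, O) = Add(803, Mul(R, Pow(O, 2))) (Function('F')(R, O) = Add(Mul(R, Pow(O, 2)), 803) = Add(803, Mul(R, Pow(O, 2))))
Mul(-1, Function('F')(Function('d')(-4, Pow(Add(15, X), Rational(1, 2))), Pow(Add(-8, 14), 2))) = Mul(-1, Add(803, Mul(Add(3, -4), Pow(Pow(Add(-8, 14), 2), 2)))) = Mul(-1, Add(803, Mul(-1, Pow(Pow(6, 2), 2)))) = Mul(-1, Add(803, Mul(-1, Pow(36, 2)))) = Mul(-1, Add(803, Mul(-1, 1296))) = Mul(-1, Add(803, -1296)) = Mul(-1, -493) = 493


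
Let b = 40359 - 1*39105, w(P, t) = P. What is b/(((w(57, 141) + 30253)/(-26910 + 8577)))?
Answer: -1642113/2165 ≈ -758.48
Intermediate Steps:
b = 1254 (b = 40359 - 39105 = 1254)
b/(((w(57, 141) + 30253)/(-26910 + 8577))) = 1254/(((57 + 30253)/(-26910 + 8577))) = 1254/((30310/(-18333))) = 1254/((30310*(-1/18333))) = 1254/(-4330/2619) = 1254*(-2619/4330) = -1642113/2165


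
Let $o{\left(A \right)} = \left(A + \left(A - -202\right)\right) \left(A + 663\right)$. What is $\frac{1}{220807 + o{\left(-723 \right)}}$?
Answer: $\frac{1}{295447} \approx 3.3847 \cdot 10^{-6}$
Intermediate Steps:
$o{\left(A \right)} = \left(202 + 2 A\right) \left(663 + A\right)$ ($o{\left(A \right)} = \left(A + \left(A + 202\right)\right) \left(663 + A\right) = \left(A + \left(202 + A\right)\right) \left(663 + A\right) = \left(202 + 2 A\right) \left(663 + A\right)$)
$\frac{1}{220807 + o{\left(-723 \right)}} = \frac{1}{220807 + \left(133926 + 2 \left(-723\right)^{2} + 1528 \left(-723\right)\right)} = \frac{1}{220807 + \left(133926 + 2 \cdot 522729 - 1104744\right)} = \frac{1}{220807 + \left(133926 + 1045458 - 1104744\right)} = \frac{1}{220807 + 74640} = \frac{1}{295447}$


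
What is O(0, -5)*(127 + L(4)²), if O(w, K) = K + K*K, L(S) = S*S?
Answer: 7660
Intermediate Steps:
L(S) = S²
O(w, K) = K + K²
O(0, -5)*(127 + L(4)²) = (-5*(1 - 5))*(127 + (4²)²) = (-5*(-4))*(127 + 16²) = 20*(127 + 256) = 20*383 = 7660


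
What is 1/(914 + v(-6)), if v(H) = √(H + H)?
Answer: 457/417704 - I*√3/417704 ≈ 0.0010941 - 4.1466e-6*I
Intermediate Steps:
v(H) = √2*√H (v(H) = √(2*H) = √2*√H)
1/(914 + v(-6)) = 1/(914 + √2*√(-6)) = 1/(914 + √2*(I*√6)) = 1/(914 + 2*I*√3)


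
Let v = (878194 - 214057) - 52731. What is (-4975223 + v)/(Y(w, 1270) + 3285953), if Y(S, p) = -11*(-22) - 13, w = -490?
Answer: -73963/55698 ≈ -1.3279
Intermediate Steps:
v = 611406 (v = 664137 - 52731 = 611406)
Y(S, p) = 229 (Y(S, p) = 242 - 13 = 229)
(-4975223 + v)/(Y(w, 1270) + 3285953) = (-4975223 + 611406)/(229 + 3285953) = -4363817/3286182 = -4363817*1/3286182 = -73963/55698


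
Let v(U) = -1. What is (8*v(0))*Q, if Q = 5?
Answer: -40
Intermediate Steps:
(8*v(0))*Q = (8*(-1))*5 = -8*5 = -40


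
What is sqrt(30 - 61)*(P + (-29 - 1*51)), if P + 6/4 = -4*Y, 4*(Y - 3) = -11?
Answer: -165*I*sqrt(31)/2 ≈ -459.34*I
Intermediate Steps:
Y = 1/4 (Y = 3 + (1/4)*(-11) = 3 - 11/4 = 1/4 ≈ 0.25000)
P = -5/2 (P = -3/2 - 4*1/4 = -3/2 - 1 = -5/2 ≈ -2.5000)
sqrt(30 - 61)*(P + (-29 - 1*51)) = sqrt(30 - 61)*(-5/2 + (-29 - 1*51)) = sqrt(-31)*(-5/2 + (-29 - 51)) = (I*sqrt(31))*(-5/2 - 80) = (I*sqrt(31))*(-165/2) = -165*I*sqrt(31)/2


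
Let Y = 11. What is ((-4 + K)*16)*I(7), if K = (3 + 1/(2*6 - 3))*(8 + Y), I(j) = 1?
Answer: 7936/9 ≈ 881.78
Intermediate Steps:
K = 532/9 (K = (3 + 1/(2*6 - 3))*(8 + 11) = (3 + 1/(12 - 3))*19 = (3 + 1/9)*19 = (3 + ⅑)*19 = (28/9)*19 = 532/9 ≈ 59.111)
((-4 + K)*16)*I(7) = ((-4 + 532/9)*16)*1 = ((496/9)*16)*1 = (7936/9)*1 = 7936/9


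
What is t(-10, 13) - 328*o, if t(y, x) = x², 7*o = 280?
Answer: -12951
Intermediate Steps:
o = 40 (o = (⅐)*280 = 40)
t(-10, 13) - 328*o = 13² - 328*40 = 169 - 13120 = -12951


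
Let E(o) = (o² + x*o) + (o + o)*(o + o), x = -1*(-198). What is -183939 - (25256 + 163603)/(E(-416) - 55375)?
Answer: -133822617102/727537 ≈ -1.8394e+5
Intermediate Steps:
x = 198
E(o) = 5*o² + 198*o (E(o) = (o² + 198*o) + (o + o)*(o + o) = (o² + 198*o) + (2*o)*(2*o) = (o² + 198*o) + 4*o² = 5*o² + 198*o)
-183939 - (25256 + 163603)/(E(-416) - 55375) = -183939 - (25256 + 163603)/(-416*(198 + 5*(-416)) - 55375) = -183939 - 188859/(-416*(198 - 2080) - 55375) = -183939 - 188859/(-416*(-1882) - 55375) = -183939 - 188859/(782912 - 55375) = -183939 - 188859/727537 = -133822617102/727537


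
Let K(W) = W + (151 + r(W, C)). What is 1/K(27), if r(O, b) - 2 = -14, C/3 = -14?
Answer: 1/166 ≈ 0.0060241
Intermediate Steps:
C = -42 (C = 3*(-14) = -42)
r(O, b) = -12 (r(O, b) = 2 - 14 = -12)
K(W) = 139 + W (K(W) = W + (151 - 12) = W + 139 = 139 + W)
1/K(27) = 1/(139 + 27) = 1/166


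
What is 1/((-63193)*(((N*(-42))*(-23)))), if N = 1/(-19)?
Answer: 19/61044438 ≈ 3.1125e-7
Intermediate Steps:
N = -1/19 ≈ -0.052632
1/((-63193)*(((N*(-42))*(-23)))) = 1/((-63193)*((-1/19*(-42)*(-23)))) = -1/(63193*((42/19)*(-23))) = -1/(63193*(-966/19)) = -1/63193*(-19/966) = 19/61044438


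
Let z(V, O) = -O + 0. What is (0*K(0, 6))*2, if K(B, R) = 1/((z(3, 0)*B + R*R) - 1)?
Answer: 0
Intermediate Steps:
z(V, O) = -O
K(B, R) = 1/(-1 + R²) (K(B, R) = 1/(((-1*0)*B + R*R) - 1) = 1/((0*B + R²) - 1) = 1/((0 + R²) - 1) = 1/(R² - 1) = 1/(-1 + R²))
(0*K(0, 6))*2 = (0/(-1 + 6²))*2 = (0/(-1 + 36))*2 = (0/35)*2 = (0*(1/35))*2 = 0*2 = 0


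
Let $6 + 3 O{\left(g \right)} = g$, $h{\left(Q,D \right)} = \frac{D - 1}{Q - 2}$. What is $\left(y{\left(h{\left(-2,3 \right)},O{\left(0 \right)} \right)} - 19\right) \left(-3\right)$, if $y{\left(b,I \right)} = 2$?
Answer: $51$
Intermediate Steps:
$h{\left(Q,D \right)} = \frac{-1 + D}{-2 + Q}$
$O{\left(g \right)} = -2 + \frac{g}{3}$
$\left(y{\left(h{\left(-2,3 \right)},O{\left(0 \right)} \right)} - 19\right) \left(-3\right) = \left(2 - 19\right) \left(-3\right) = \left(-17\right) \left(-3\right) = 51$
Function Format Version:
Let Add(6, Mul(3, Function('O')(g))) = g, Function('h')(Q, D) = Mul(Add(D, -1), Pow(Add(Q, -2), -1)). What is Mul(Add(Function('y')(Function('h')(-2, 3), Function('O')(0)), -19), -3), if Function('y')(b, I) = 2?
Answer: 51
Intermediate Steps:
Function('h')(Q, D) = Mul(Pow(Add(-2, Q), -1), Add(-1, D)) (Function('h')(Q, D) = Mul(Add(-1, D), Pow(Add(-2, Q), -1)) = Mul(Pow(Add(-2, Q), -1), Add(-1, D)))
Function('O')(g) = Add(-2, Mul(Rational(1, 3), g))
Mul(Add(Function('y')(Function('h')(-2, 3), Function('O')(0)), -19), -3) = Mul(Add(2, -19), -3) = Mul(-17, -3) = 51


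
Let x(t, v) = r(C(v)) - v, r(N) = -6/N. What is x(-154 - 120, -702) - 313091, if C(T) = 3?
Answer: -312391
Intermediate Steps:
x(t, v) = -2 - v (x(t, v) = -6/3 - v = -6*1/3 - v = -2 - v)
x(-154 - 120, -702) - 313091 = (-2 - 1*(-702)) - 313091 = (-2 + 702) - 313091 = 700 - 313091 = -312391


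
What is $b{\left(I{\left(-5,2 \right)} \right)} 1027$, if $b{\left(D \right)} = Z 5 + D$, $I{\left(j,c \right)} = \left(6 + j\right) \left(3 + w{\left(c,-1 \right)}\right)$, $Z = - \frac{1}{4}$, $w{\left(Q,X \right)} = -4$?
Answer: $- \frac{9243}{4} \approx -2310.8$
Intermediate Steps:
$Z = - \frac{1}{4}$ ($Z = \left(-1\right) \frac{1}{4} = - \frac{1}{4} \approx -0.25$)
$I{\left(j,c \right)} = -6 - j$ ($I{\left(j,c \right)} = \left(6 + j\right) \left(3 - 4\right) = \left(6 + j\right) \left(-1\right) = -6 - j$)
$b{\left(D \right)} = - \frac{5}{4} + D$ ($b{\left(D \right)} = \left(- \frac{1}{4}\right) 5 + D = - \frac{5}{4} + D$)
$b{\left(I{\left(-5,2 \right)} \right)} 1027 = \left(- \frac{5}{4} - 1\right) 1027 = \left(- \frac{9}{4}\right) 1027 = - \frac{9243}{4}$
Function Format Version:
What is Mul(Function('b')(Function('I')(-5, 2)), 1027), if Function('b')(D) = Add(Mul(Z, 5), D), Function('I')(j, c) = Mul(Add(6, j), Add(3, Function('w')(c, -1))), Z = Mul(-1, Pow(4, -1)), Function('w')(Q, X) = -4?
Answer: Rational(-9243, 4) ≈ -2310.8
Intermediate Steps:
Z = Rational(-1, 4) (Z = Mul(-1, Rational(1, 4)) = Rational(-1, 4) ≈ -0.25000)
Function('I')(j, c) = Add(-6, Mul(-1, j)) (Function('I')(j, c) = Mul(Add(6, j), Add(3, -4)) = Mul(Add(6, j), -1) = Add(-6, Mul(-1, j)))
Function('b')(D) = Add(Rational(-5, 4), D) (Function('b')(D) = Add(Mul(Rational(-1, 4), 5), D) = Add(Rational(-5, 4), D))
Mul(Function('b')(Function('I')(-5, 2)), 1027) = Mul(Add(Rational(-5, 4), Add(-6, Mul(-1, -5))), 1027) = Mul(Add(Rational(-5, 4), Add(-6, 5)), 1027) = Mul(Add(Rational(-5, 4), -1), 1027) = Mul(Rational(-9, 4), 1027) = Rational(-9243, 4)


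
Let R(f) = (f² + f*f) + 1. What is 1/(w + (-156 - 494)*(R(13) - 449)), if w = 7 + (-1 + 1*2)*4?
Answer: 1/71511 ≈ 1.3984e-5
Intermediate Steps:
R(f) = 1 + 2*f² (R(f) = (f² + f²) + 1 = 2*f² + 1 = 1 + 2*f²)
w = 11 (w = 7 + (-1 + 2)*4 = 7 + 1*4 = 7 + 4 = 11)
1/(w + (-156 - 494)*(R(13) - 449)) = 1/(11 + (-156 - 494)*((1 + 2*13²) - 449)) = 1/(11 - 650*((1 + 2*169) - 449)) = 1/(11 - 650*((1 + 338) - 449)) = 1/(11 - 650*(339 - 449)) = 1/(11 - 650*(-110)) = 1/(11 + 71500) = 1/71511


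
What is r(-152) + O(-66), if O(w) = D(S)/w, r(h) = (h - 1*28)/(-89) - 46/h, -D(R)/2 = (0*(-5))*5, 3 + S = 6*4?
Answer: 15727/6764 ≈ 2.3251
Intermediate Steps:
S = 21 (S = -3 + 6*4 = -3 + 24 = 21)
D(R) = 0 (D(R) = -2*0*(-5)*5 = -0*5 = -2*0 = 0)
r(h) = 28/89 - 46/h - h/89 (r(h) = (h - 28)*(-1/89) - 46/h = (-28 + h)*(-1/89) - 46/h = (28/89 - h/89) - 46/h = 28/89 - 46/h - h/89)
O(w) = 0 (O(w) = 0/w = 0)
r(-152) + O(-66) = (28/89 - 46/(-152) - 1/89*(-152)) + 0 = (28/89 - 46*(-1/152) + 152/89) + 0 = (28/89 + 23/76 + 152/89) + 0 = 15727/6764 + 0 = 15727/6764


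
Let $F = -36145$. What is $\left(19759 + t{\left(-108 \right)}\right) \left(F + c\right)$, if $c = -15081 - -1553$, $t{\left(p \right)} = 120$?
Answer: $-987449567$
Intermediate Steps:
$c = -13528$ ($c = -15081 + 1553 = -13528$)
$\left(19759 + t{\left(-108 \right)}\right) \left(F + c\right) = \left(19759 + 120\right) \left(-36145 - 13528\right) = 19879 \left(-49673\right) = -987449567$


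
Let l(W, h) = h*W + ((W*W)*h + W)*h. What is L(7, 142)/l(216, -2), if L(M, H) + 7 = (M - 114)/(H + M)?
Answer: -115/2767824 ≈ -4.1549e-5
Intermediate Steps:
l(W, h) = W*h + h*(W + h*W²) (l(W, h) = W*h + (W²*h + W)*h = W*h + (h*W² + W)*h = W*h + (W + h*W²)*h = W*h + h*(W + h*W²))
L(M, H) = -7 + (-114 + M)/(H + M) (L(M, H) = -7 + (M - 114)/(H + M) = -7 + (-114 + M)/(H + M))
L(7, 142)/l(216, -2) = ((-114 - 7*142 - 6*7)/(142 + 7))/((216*(-2)*(2 + 216*(-2)))) = ((-114 - 994 - 42)/149)/((216*(-2)*(2 - 432))) = ((1/149)*(-1150))/((216*(-2)*(-430))) = -1150/149/185760 = -1150/149*1/185760 = -115/2767824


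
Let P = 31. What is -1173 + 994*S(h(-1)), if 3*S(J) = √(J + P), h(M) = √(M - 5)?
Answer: -1173 + 994*√(31 + I*√6)/3 ≈ 673.22 + 72.827*I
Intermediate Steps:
h(M) = √(-5 + M)
S(J) = √(31 + J)/3 (S(J) = √(J + 31)/3 = √(31 + J)/3)
-1173 + 994*S(h(-1)) = -1173 + 994*(√(31 + √(-5 - 1))/3) = -1173 + 994*(√(31 + √(-6))/3) = -1173 + 994*(√(31 + I*√6)/3) = -1173 + 994*√(31 + I*√6)/3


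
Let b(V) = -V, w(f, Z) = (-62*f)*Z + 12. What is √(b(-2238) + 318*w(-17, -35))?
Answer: 3*I*√1302774 ≈ 3424.2*I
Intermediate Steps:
w(f, Z) = 12 - 62*Z*f (w(f, Z) = -62*Z*f + 12 = 12 - 62*Z*f)
√(b(-2238) + 318*w(-17, -35)) = √(-1*(-2238) + 318*(12 - 62*(-35)*(-17))) = √(2238 + 318*(12 - 36890)) = √(2238 + 318*(-36878)) = √(2238 - 11727204) = √(-11724966) = 3*I*√1302774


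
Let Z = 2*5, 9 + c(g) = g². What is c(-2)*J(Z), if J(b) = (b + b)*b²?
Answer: -10000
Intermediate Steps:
c(g) = -9 + g²
Z = 10
J(b) = 2*b³ (J(b) = (2*b)*b² = 2*b³)
c(-2)*J(Z) = (-9 + (-2)²)*(2*10³) = (-9 + 4)*(2*1000) = -5*2000 = -10000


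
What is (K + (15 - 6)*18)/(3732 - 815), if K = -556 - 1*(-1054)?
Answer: 660/2917 ≈ 0.22626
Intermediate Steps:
K = 498 (K = -556 + 1054 = 498)
(K + (15 - 6)*18)/(3732 - 815) = (498 + (15 - 6)*18)/(3732 - 815) = (498 + 9*18)/2917 = (498 + 162)*(1/2917) = 660*(1/2917) = 660/2917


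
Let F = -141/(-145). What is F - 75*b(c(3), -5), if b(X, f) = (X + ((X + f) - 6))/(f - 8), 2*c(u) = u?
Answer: -85167/1885 ≈ -45.181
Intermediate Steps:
c(u) = u/2
F = 141/145 (F = -141*(-1/145) = 141/145 ≈ 0.97241)
b(X, f) = (-6 + f + 2*X)/(-8 + f) (b(X, f) = (X + (-6 + X + f))/(-8 + f) = (-6 + f + 2*X)/(-8 + f))
F - 75*b(c(3), -5) = 141/145 - 75*(-6 - 5 + 2*((1/2)*3))/(-8 - 5) = 141/145 - 75*(-6 - 5 + 2*(3/2))/(-13) = 141/145 - (-75)*(-6 - 5 + 3)/13 = 141/145 - (-75)*(-8)/13 = 141/145 - 75*8/13 = 141/145 - 600/13 = -85167/1885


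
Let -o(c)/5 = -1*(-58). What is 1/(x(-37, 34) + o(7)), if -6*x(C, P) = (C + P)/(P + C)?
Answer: -6/1741 ≈ -0.0034463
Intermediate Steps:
x(C, P) = -⅙ (x(C, P) = -(C + P)/(6*(P + C)) = -(C + P)/(6*(C + P)) = -⅙*1 = -⅙)
o(c) = -290 (o(c) = -(-5)*(-58) = -5*58 = -290)
1/(x(-37, 34) + o(7)) = 1/(-⅙ - 290) = 1/(-1741/6) = -6/1741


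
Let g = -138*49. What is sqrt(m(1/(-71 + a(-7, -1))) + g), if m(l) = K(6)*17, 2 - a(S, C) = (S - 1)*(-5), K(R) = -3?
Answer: 3*I*sqrt(757) ≈ 82.541*I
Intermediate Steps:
a(S, C) = -3 + 5*S (a(S, C) = 2 - (S - 1)*(-5) = 2 - (-1 + S)*(-5) = 2 - (5 - 5*S) = 2 + (-5 + 5*S) = -3 + 5*S)
g = -6762
m(l) = -51 (m(l) = -3*17 = -51)
sqrt(m(1/(-71 + a(-7, -1))) + g) = sqrt(-51 - 6762) = sqrt(-6813) = 3*I*sqrt(757)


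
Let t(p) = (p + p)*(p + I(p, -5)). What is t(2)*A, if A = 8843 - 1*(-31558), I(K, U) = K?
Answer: 646416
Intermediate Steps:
A = 40401 (A = 8843 + 31558 = 40401)
t(p) = 4*p² (t(p) = (p + p)*(p + p) = (2*p)*(2*p) = 4*p²)
t(2)*A = (4*2²)*40401 = (4*4)*40401 = 16*40401 = 646416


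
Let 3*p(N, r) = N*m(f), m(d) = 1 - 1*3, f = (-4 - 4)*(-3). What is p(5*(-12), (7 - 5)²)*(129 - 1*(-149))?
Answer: 11120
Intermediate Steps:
f = 24 (f = -8*(-3) = 24)
m(d) = -2 (m(d) = 1 - 3 = -2)
p(N, r) = -2*N/3 (p(N, r) = (N*(-2))/3 = (-2*N)/3 = -2*N/3)
p(5*(-12), (7 - 5)²)*(129 - 1*(-149)) = (-10*(-12)/3)*(129 - 1*(-149)) = (-⅔*(-60))*(129 + 149) = 40*278 = 11120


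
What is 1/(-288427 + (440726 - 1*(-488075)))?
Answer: 1/640374 ≈ 1.5616e-6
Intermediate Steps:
1/(-288427 + (440726 - 1*(-488075))) = 1/(-288427 + (440726 + 488075)) = 1/(-288427 + 928801) = 1/640374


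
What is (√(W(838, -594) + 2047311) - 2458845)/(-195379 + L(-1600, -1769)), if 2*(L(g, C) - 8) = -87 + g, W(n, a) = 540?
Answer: 4917690/392429 - 6*√227539/392429 ≈ 12.524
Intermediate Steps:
L(g, C) = -71/2 + g/2 (L(g, C) = 8 + (-87 + g)/2 = 8 + (-87/2 + g/2) = -71/2 + g/2)
(√(W(838, -594) + 2047311) - 2458845)/(-195379 + L(-1600, -1769)) = (√(540 + 2047311) - 2458845)/(-195379 + (-71/2 + (½)*(-1600))) = (√2047851 - 2458845)/(-195379 + (-71/2 - 800)) = (3*√227539 - 2458845)/(-195379 - 1671/2) = (-2458845 + 3*√227539)/(-392429/2) = (-2458845 + 3*√227539)*(-2/392429) = 4917690/392429 - 6*√227539/392429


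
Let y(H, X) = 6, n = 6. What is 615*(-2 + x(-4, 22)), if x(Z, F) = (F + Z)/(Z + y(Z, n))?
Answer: 4305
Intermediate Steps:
x(Z, F) = (F + Z)/(6 + Z) (x(Z, F) = (F + Z)/(Z + 6) = (F + Z)/(6 + Z))
615*(-2 + x(-4, 22)) = 615*(-2 + (22 - 4)/(6 - 4)) = 615*(-2 + 18/2) = 615*(-2 + (½)*18) = 615*(-2 + 9) = 615*7 = 4305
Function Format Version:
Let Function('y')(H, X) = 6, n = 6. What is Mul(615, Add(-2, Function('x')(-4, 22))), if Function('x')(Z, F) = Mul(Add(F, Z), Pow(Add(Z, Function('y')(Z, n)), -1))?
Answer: 4305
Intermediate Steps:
Function('x')(Z, F) = Mul(Pow(Add(6, Z), -1), Add(F, Z)) (Function('x')(Z, F) = Mul(Add(F, Z), Pow(Add(Z, 6), -1)) = Mul(Add(F, Z), Pow(Add(6, Z), -1)) = Mul(Pow(Add(6, Z), -1), Add(F, Z)))
Mul(615, Add(-2, Function('x')(-4, 22))) = Mul(615, Add(-2, Mul(Pow(Add(6, -4), -1), Add(22, -4)))) = Mul(615, Add(-2, Mul(Pow(2, -1), 18))) = Mul(615, Add(-2, Mul(Rational(1, 2), 18))) = Mul(615, Add(-2, 9)) = Mul(615, 7) = 4305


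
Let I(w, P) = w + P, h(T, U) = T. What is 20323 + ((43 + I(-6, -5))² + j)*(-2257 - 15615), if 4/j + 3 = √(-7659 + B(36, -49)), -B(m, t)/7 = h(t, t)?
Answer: -133905217161/7325 + 142976*I*√1829/7325 ≈ -1.8281e+7 + 834.76*I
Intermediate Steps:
B(m, t) = -7*t
I(w, P) = P + w
j = 4/(-3 + 2*I*√1829) (j = 4/(-3 + √(-7659 - 7*(-49))) = 4/(-3 + √(-7659 + 343)) = 4/(-3 + √(-7316)) = 4/(-3 + 2*I*√1829) ≈ -0.0016382 - 0.046708*I)
20323 + ((43 + I(-6, -5))² + j)*(-2257 - 15615) = 20323 + ((43 + (-5 - 6))² + (-12/7325 - 8*I*√1829/7325))*(-2257 - 15615) = 20323 + ((43 - 11)² + (-12/7325 - 8*I*√1829/7325))*(-17872) = 20323 + (32² + (-12/7325 - 8*I*√1829/7325))*(-17872) = 20323 + (1024 + (-12/7325 - 8*I*√1829/7325))*(-17872) = 20323 + (7500788/7325 - 8*I*√1829/7325)*(-17872) = 20323 + (-134054083136/7325 + 142976*I*√1829/7325) = -133905217161/7325 + 142976*I*√1829/7325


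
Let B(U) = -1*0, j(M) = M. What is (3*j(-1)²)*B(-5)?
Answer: 0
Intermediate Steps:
B(U) = 0
(3*j(-1)²)*B(-5) = (3*(-1)²)*0 = (3*1)*0 = 3*0 = 0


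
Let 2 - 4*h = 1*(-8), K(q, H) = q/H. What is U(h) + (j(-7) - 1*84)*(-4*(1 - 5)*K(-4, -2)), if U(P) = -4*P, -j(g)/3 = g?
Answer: -2026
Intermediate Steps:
h = 5/2 (h = 1/2 - (-8)/4 = 1/2 - 1/4*(-8) = 1/2 + 2 = 5/2 ≈ 2.5000)
j(g) = -3*g
U(h) + (j(-7) - 1*84)*(-4*(1 - 5)*K(-4, -2)) = -4*5/2 + (-3*(-7) - 1*84)*(-4*(1 - 5)*(-4/(-2))) = -10 + (21 - 84)*(-(-16)*(-4*(-1/2))) = -10 - (-252)*(-4*2) = -10 - (-252)*(-8) = -10 - 63*32 = -10 - 2016 = -2026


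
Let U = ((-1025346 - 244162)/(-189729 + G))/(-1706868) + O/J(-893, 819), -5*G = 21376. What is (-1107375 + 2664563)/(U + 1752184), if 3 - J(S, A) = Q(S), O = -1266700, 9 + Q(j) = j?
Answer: 116665032044751136596/131169332242787379763 ≈ 0.88942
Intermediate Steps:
Q(j) = -9 + j
G = -21376/5 (G = -⅕*21376 = -21376/5 ≈ -4275.2)
J(S, A) = 12 - S (J(S, A) = 3 - (-9 + S) = 3 + (9 - S) = 12 - S)
U = -104863620718006565/74920325641317 (U = ((-1025346 - 244162)/(-189729 - 21376/5))/(-1706868) - 1266700/(12 - 1*(-893)) = -1269508/(-970021/5)*(-1/1706868) - 1266700/(12 + 893) = -1269508*(-5/970021)*(-1/1706868) - 1266700/905 = (6347540/970021)*(-1/1706868) - 1266700*1/905 = -1586885/413924451057 - 253340/181 = -104863620718006565/74920325641317 ≈ -1399.7)
(-1107375 + 2664563)/(U + 1752184) = (-1107375 + 2664563)/(-104863620718006565/74920325641317 + 1752184) = 1557188/(131169332242787379763/74920325641317) = 1557188*(74920325641317/131169332242787379763) = 116665032044751136596/131169332242787379763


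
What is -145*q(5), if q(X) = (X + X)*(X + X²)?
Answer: -43500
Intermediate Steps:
q(X) = 2*X*(X + X²) (q(X) = (2*X)*(X + X²) = 2*X*(X + X²))
-145*q(5) = -290*5²*(1 + 5) = -290*25*6 = -145*300 = -43500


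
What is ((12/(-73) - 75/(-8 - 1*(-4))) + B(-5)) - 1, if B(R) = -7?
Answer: 3091/292 ≈ 10.586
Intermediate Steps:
((12/(-73) - 75/(-8 - 1*(-4))) + B(-5)) - 1 = ((12/(-73) - 75/(-8 - 1*(-4))) - 7) - 1 = ((12*(-1/73) - 75/(-8 + 4)) - 7) - 1 = ((-12/73 - 75/(-4)) - 7) - 1 = ((-12/73 - 75*(-¼)) - 7) - 1 = ((-12/73 + 75/4) - 7) - 1 = (5427/292 - 7) - 1 = 3383/292 - 1 = 3091/292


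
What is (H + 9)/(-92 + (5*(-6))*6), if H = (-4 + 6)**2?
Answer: -13/272 ≈ -0.047794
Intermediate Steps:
H = 4 (H = 2**2 = 4)
(H + 9)/(-92 + (5*(-6))*6) = (4 + 9)/(-92 + (5*(-6))*6) = 13/(-92 - 30*6) = 13/(-92 - 180) = 13/(-272) = 13*(-1/272) = -13/272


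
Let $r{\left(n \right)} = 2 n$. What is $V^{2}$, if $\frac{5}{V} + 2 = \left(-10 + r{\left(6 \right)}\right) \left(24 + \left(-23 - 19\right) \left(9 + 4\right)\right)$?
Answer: $\frac{25}{1094116} \approx 2.285 \cdot 10^{-5}$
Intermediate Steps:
$V = - \frac{5}{1046}$ ($V = \frac{5}{-2 + \left(-10 + 2 \cdot 6\right) \left(24 + \left(-23 - 19\right) \left(9 + 4\right)\right)} = \frac{5}{-2 + \left(-10 + 12\right) \left(24 - 546\right)} = \frac{5}{-2 + 2 \left(24 - 546\right)} = \frac{5}{-2 + 2 \left(-522\right)} = \frac{5}{-2 - 1044} = \frac{5}{-1046} = 5 \left(- \frac{1}{1046}\right) = - \frac{5}{1046} \approx -0.0047801$)
$V^{2} = \left(- \frac{5}{1046}\right)^{2} = \frac{25}{1094116}$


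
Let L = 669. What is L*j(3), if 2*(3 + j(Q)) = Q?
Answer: -2007/2 ≈ -1003.5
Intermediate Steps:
j(Q) = -3 + Q/2
L*j(3) = 669*(-3 + (½)*3) = 669*(-3 + 3/2) = 669*(-3/2) = -2007/2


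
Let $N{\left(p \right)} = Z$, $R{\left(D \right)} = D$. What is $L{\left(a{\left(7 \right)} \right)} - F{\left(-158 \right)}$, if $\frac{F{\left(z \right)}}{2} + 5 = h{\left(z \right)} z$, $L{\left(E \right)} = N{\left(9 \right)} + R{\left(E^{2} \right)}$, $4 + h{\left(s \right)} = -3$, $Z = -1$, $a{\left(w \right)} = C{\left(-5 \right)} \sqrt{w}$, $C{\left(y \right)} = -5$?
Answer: $-2028$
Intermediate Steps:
$a{\left(w \right)} = - 5 \sqrt{w}$
$N{\left(p \right)} = -1$
$h{\left(s \right)} = -7$ ($h{\left(s \right)} = -4 - 3 = -7$)
$L{\left(E \right)} = -1 + E^{2}$
$F{\left(z \right)} = -10 - 14 z$ ($F{\left(z \right)} = -10 + 2 \left(- 7 z\right) = -10 - 14 z$)
$L{\left(a{\left(7 \right)} \right)} - F{\left(-158 \right)} = \left(-1 + \left(- 5 \sqrt{7}\right)^{2}\right) - \left(-10 - -2212\right) = \left(-1 + 175\right) - \left(-10 + 2212\right) = 174 - 2202 = -2028$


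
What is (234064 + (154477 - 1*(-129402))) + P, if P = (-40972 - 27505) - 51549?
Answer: 397917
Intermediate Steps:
P = -120026 (P = -68477 - 51549 = -120026)
(234064 + (154477 - 1*(-129402))) + P = (234064 + (154477 - 1*(-129402))) - 120026 = (234064 + (154477 + 129402)) - 120026 = (234064 + 283879) - 120026 = 517943 - 120026 = 397917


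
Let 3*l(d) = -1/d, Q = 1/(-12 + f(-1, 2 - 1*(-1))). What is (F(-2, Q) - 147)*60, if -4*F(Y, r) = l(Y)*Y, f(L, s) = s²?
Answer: -8815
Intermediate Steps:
Q = -⅓ (Q = 1/(-12 + (2 - 1*(-1))²) = 1/(-12 + (2 + 1)²) = 1/(-12 + 3²) = 1/(-12 + 9) = 1/(-3) = -⅓ ≈ -0.33333)
l(d) = -1/(3*d) (l(d) = (-1/d)/3 = -1/(3*d))
F(Y, r) = 1/12 (F(Y, r) = -(-1/(3*Y))*Y/4 = -¼*(-⅓) = 1/12)
(F(-2, Q) - 147)*60 = (1/12 - 147)*60 = -1763/12*60 = -8815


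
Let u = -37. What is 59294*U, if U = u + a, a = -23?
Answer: -3557640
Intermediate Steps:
U = -60 (U = -37 - 23 = -60)
59294*U = 59294*(-60) = -3557640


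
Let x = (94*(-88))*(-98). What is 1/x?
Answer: 1/810656 ≈ 1.2336e-6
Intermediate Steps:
x = 810656 (x = -8272*(-98) = 810656)
1/x = 1/810656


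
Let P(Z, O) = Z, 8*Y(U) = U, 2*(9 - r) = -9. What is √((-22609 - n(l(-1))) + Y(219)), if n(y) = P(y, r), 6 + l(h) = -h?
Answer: I*√361226/4 ≈ 150.26*I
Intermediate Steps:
r = 27/2 (r = 9 - ½*(-9) = 9 + 9/2 = 27/2 ≈ 13.500)
Y(U) = U/8
l(h) = -6 - h
n(y) = y
√((-22609 - n(l(-1))) + Y(219)) = √((-22609 - (-6 - 1*(-1))) + (⅛)*219) = √((-22609 - (-6 + 1)) + 219/8) = √((-22609 - 1*(-5)) + 219/8) = √((-22609 + 5) + 219/8) = √(-22604 + 219/8) = √(-180613/8) = I*√361226/4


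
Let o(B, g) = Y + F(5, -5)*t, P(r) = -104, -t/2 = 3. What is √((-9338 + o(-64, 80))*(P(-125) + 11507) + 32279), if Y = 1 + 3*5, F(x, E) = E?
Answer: I*√105924397 ≈ 10292.0*I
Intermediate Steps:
Y = 16 (Y = 1 + 15 = 16)
t = -6 (t = -2*3 = -6)
o(B, g) = 46 (o(B, g) = 16 - 5*(-6) = 16 + 30 = 46)
√((-9338 + o(-64, 80))*(P(-125) + 11507) + 32279) = √((-9338 + 46)*(-104 + 11507) + 32279) = √(-9292*11403 + 32279) = √(-105956676 + 32279) = √(-105924397) = I*√105924397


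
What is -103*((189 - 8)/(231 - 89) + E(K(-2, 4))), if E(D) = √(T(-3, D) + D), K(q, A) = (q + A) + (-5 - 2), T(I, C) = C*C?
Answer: -18643/142 - 206*√5 ≈ -591.92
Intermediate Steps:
T(I, C) = C²
K(q, A) = -7 + A + q (K(q, A) = (A + q) - 7 = -7 + A + q)
E(D) = √(D + D²) (E(D) = √(D² + D) = √(D + D²))
-103*((189 - 8)/(231 - 89) + E(K(-2, 4))) = -103*((189 - 8)/(231 - 89) + √((-7 + 4 - 2)*(1 + (-7 + 4 - 2)))) = -103*(181/142 + √(-5*(1 - 5))) = -103*(181*(1/142) + √(-5*(-4))) = -103*(181/142 + √20) = -103*(181/142 + 2*√5) = -18643/142 - 206*√5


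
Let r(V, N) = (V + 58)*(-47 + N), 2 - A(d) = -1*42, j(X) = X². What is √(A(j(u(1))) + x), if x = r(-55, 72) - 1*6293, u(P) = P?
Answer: 21*I*√14 ≈ 78.575*I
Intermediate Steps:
A(d) = 44 (A(d) = 2 - (-1)*42 = 2 - 1*(-42) = 2 + 42 = 44)
r(V, N) = (-47 + N)*(58 + V) (r(V, N) = (58 + V)*(-47 + N) = (-47 + N)*(58 + V))
x = -6218 (x = (-2726 - 47*(-55) + 58*72 + 72*(-55)) - 1*6293 = (-2726 + 2585 + 4176 - 3960) - 6293 = 75 - 6293 = -6218)
√(A(j(u(1))) + x) = √(44 - 6218) = √(-6174) = 21*I*√14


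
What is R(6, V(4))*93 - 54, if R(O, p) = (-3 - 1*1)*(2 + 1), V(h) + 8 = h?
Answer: -1170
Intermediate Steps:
V(h) = -8 + h
R(O, p) = -12 (R(O, p) = (-3 - 1)*3 = -4*3 = -12)
R(6, V(4))*93 - 54 = -12*93 - 54 = -1116 - 54 = -1170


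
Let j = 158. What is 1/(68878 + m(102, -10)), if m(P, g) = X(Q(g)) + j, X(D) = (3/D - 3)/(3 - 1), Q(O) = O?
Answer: 20/1380687 ≈ 1.4486e-5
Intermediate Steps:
X(D) = -3/2 + 3/(2*D) (X(D) = (-3 + 3/D)/2 = (-3 + 3/D)*(½) = -3/2 + 3/(2*D))
m(P, g) = 158 + 3*(1 - g)/(2*g) (m(P, g) = 3*(1 - g)/(2*g) + 158 = 158 + 3*(1 - g)/(2*g))
1/(68878 + m(102, -10)) = 1/(68878 + (½)*(3 + 313*(-10))/(-10)) = 1/(68878 + (½)*(-⅒)*(3 - 3130)) = 1/(68878 + (½)*(-⅒)*(-3127)) = 1/(68878 + 3127/20) = 1/(1380687/20) = 20/1380687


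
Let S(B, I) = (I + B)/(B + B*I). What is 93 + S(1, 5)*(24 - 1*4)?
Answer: 113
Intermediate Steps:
S(B, I) = (B + I)/(B + B*I)
93 + S(1, 5)*(24 - 1*4) = 93 + ((1 + 5)/(1*(1 + 5)))*(24 - 1*4) = 93 + (1*6/6)*(24 - 4) = 93 + (1*(1/6)*6)*20 = 93 + 1*20 = 93 + 20 = 113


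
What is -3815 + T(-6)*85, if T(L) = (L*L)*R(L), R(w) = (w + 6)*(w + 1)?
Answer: -3815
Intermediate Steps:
R(w) = (1 + w)*(6 + w) (R(w) = (6 + w)*(1 + w) = (1 + w)*(6 + w))
T(L) = L²*(6 + L² + 7*L) (T(L) = (L*L)*(6 + L² + 7*L) = L²*(6 + L² + 7*L))
-3815 + T(-6)*85 = -3815 + ((-6)²*(6 + (-6)² + 7*(-6)))*85 = -3815 + (36*(6 + 36 - 42))*85 = -3815 + (36*0)*85 = -3815 + 0*85 = -3815 + 0 = -3815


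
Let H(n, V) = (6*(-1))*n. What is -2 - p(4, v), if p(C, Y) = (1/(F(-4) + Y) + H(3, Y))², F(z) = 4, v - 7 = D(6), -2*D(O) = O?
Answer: -20577/64 ≈ -321.52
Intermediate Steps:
D(O) = -O/2
v = 4 (v = 7 - ½*6 = 7 - 3 = 4)
H(n, V) = -6*n
p(C, Y) = (-18 + 1/(4 + Y))² (p(C, Y) = (1/(4 + Y) - 6*3)² = (1/(4 + Y) - 18)² = (-18 + 1/(4 + Y))²)
-2 - p(4, v) = -2 - (71 + 18*4)²/(4 + 4)² = -2 - (71 + 72)²/8² = -2 - 143²/64 = -2 - 20449/64 = -20577/64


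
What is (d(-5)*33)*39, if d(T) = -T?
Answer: 6435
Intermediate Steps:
(d(-5)*33)*39 = (-1*(-5)*33)*39 = (5*33)*39 = 165*39 = 6435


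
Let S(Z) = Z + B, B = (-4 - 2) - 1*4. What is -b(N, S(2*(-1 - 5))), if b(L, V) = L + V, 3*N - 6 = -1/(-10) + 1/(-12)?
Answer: 3599/180 ≈ 19.994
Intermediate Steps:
N = 361/180 (N = 2 + (-1/(-10) + 1/(-12))/3 = 2 + (-1*(-⅒) + 1*(-1/12))/3 = 2 + (⅒ - 1/12)/3 = 2 + (⅓)*(1/60) = 2 + 1/180 = 361/180 ≈ 2.0056)
B = -10 (B = -6 - 4 = -10)
S(Z) = -10 + Z (S(Z) = Z - 10 = -10 + Z)
-b(N, S(2*(-1 - 5))) = -(361/180 + (-10 + 2*(-1 - 5))) = -(361/180 + (-10 + 2*(-6))) = -(361/180 + (-10 - 12)) = -(361/180 - 22) = -1*(-3599/180) = 3599/180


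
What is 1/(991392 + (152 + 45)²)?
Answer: 1/1030201 ≈ 9.7068e-7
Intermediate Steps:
1/(991392 + (152 + 45)²) = 1/(991392 + 197²) = 1/(991392 + 38809) = 1/1030201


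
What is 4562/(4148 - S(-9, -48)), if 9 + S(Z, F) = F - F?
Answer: 4562/4157 ≈ 1.0974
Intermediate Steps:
S(Z, F) = -9 (S(Z, F) = -9 + (F - F) = -9 + 0 = -9)
4562/(4148 - S(-9, -48)) = 4562/(4148 - 1*(-9)) = 4562/(4148 + 9) = 4562/4157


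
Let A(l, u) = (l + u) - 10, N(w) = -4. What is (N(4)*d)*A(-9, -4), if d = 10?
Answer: 920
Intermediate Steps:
A(l, u) = -10 + l + u
(N(4)*d)*A(-9, -4) = (-4*10)*(-10 - 9 - 4) = -40*(-23) = 920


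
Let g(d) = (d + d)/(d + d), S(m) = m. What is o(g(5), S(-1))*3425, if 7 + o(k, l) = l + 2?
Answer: -20550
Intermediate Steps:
g(d) = 1 (g(d) = (2*d)/((2*d)) = (2*d)*(1/(2*d)) = 1)
o(k, l) = -5 + l (o(k, l) = -7 + (l + 2) = -7 + (2 + l) = -5 + l)
o(g(5), S(-1))*3425 = (-5 - 1)*3425 = -6*3425 = -20550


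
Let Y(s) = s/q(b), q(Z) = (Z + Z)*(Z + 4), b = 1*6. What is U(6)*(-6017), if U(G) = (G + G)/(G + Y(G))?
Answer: -131280/11 ≈ -11935.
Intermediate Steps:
b = 6
q(Z) = 2*Z*(4 + Z) (q(Z) = (2*Z)*(4 + Z) = 2*Z*(4 + Z))
Y(s) = s/120 (Y(s) = s/((2*6*(4 + 6))) = s/((2*6*10)) = s/120)
U(G) = 240/121 (U(G) = (G + G)/(G + G/120) = (2*G)/((121*G/120)) = (2*G)*(120/(121*G)) = 240/121)
U(6)*(-6017) = (240/121)*(-6017) = -131280/11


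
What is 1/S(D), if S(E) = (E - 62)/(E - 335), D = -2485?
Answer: 940/849 ≈ 1.1072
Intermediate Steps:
S(E) = (-62 + E)/(-335 + E)
1/S(D) = 1/((-62 - 2485)/(-335 - 2485)) = 1/(-2547/(-2820)) = 1/(-1/2820*(-2547)) = 1/(849/940) = 940/849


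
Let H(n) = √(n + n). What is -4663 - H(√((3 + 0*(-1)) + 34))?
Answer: -4663 - √2*37^(¼) ≈ -4666.5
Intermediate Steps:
H(n) = √2*√n (H(n) = √(2*n) = √2*√n)
-4663 - H(√((3 + 0*(-1)) + 34)) = -4663 - √2*√(√((3 + 0*(-1)) + 34)) = -4663 - √2*√(√((3 + 0) + 34)) = -4663 - √2*√(√(3 + 34)) = -4663 - √2*√(√37) = -4663 - √2*37^(¼)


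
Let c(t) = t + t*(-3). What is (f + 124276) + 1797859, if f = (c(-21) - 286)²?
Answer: 1981671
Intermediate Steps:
c(t) = -2*t (c(t) = t - 3*t = -2*t)
f = 59536 (f = (-2*(-21) - 286)² = (42 - 286)² = (-244)² = 59536)
(f + 124276) + 1797859 = (59536 + 124276) + 1797859 = 183812 + 1797859 = 1981671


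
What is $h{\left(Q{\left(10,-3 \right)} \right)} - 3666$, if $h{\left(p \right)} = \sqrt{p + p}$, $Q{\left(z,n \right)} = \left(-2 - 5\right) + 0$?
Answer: $-3666 + i \sqrt{14} \approx -3666.0 + 3.7417 i$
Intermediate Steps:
$Q{\left(z,n \right)} = -7$ ($Q{\left(z,n \right)} = -7 + 0 = -7$)
$h{\left(p \right)} = \sqrt{2} \sqrt{p}$ ($h{\left(p \right)} = \sqrt{2 p} = \sqrt{2} \sqrt{p}$)
$h{\left(Q{\left(10,-3 \right)} \right)} - 3666 = \sqrt{2} \sqrt{-7} - 3666 = \sqrt{2} i \sqrt{7} - 3666 = i \sqrt{14} - 3666 = -3666 + i \sqrt{14}$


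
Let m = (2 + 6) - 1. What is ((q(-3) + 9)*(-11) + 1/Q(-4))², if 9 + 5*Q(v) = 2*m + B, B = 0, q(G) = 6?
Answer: 26896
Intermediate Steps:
m = 7 (m = 8 - 1 = 7)
Q(v) = 1 (Q(v) = -9/5 + (2*7 + 0)/5 = -9/5 + (14 + 0)/5 = -9/5 + (⅕)*14 = -9/5 + 14/5 = 1)
((q(-3) + 9)*(-11) + 1/Q(-4))² = ((6 + 9)*(-11) + 1/1)² = (15*(-11) + 1)² = (-165 + 1)² = (-164)² = 26896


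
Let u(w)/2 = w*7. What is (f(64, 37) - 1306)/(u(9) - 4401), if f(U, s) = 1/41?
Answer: 10709/35055 ≈ 0.30549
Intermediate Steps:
u(w) = 14*w (u(w) = 2*(w*7) = 2*(7*w) = 14*w)
f(U, s) = 1/41
(f(64, 37) - 1306)/(u(9) - 4401) = (1/41 - 1306)/(14*9 - 4401) = -53545/(41*(126 - 4401)) = -53545/41/(-4275) = -53545/41*(-1/4275) = 10709/35055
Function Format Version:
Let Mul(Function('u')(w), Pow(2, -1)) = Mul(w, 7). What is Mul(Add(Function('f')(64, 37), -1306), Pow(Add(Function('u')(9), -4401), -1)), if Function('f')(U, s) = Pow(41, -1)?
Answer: Rational(10709, 35055) ≈ 0.30549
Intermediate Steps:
Function('u')(w) = Mul(14, w) (Function('u')(w) = Mul(2, Mul(w, 7)) = Mul(2, Mul(7, w)) = Mul(14, w))
Function('f')(U, s) = Rational(1, 41)
Mul(Add(Function('f')(64, 37), -1306), Pow(Add(Function('u')(9), -4401), -1)) = Mul(Add(Rational(1, 41), -1306), Pow(Add(Mul(14, 9), -4401), -1)) = Mul(Rational(-53545, 41), Pow(Add(126, -4401), -1)) = Mul(Rational(-53545, 41), Pow(-4275, -1)) = Mul(Rational(-53545, 41), Rational(-1, 4275)) = Rational(10709, 35055)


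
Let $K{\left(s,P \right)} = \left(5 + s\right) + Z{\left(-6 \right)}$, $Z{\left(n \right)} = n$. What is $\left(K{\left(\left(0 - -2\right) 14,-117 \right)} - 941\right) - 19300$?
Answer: $-20214$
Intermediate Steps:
$K{\left(s,P \right)} = -1 + s$ ($K{\left(s,P \right)} = \left(5 + s\right) - 6 = -1 + s$)
$\left(K{\left(\left(0 - -2\right) 14,-117 \right)} - 941\right) - 19300 = \left(\left(-1 + \left(0 - -2\right) 14\right) - 941\right) - 19300 = \left(\left(-1 + \left(0 + 2\right) 14\right) - 941\right) - 19300 = \left(\left(-1 + 2 \cdot 14\right) - 941\right) - 19300 = \left(\left(-1 + 28\right) - 941\right) - 19300 = \left(27 - 941\right) - 19300 = -914 - 19300 = -20214$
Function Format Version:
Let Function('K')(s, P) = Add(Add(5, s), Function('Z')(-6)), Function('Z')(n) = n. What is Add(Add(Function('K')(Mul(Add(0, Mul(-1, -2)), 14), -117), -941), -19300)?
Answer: -20214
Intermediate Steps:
Function('K')(s, P) = Add(-1, s) (Function('K')(s, P) = Add(Add(5, s), -6) = Add(-1, s))
Add(Add(Function('K')(Mul(Add(0, Mul(-1, -2)), 14), -117), -941), -19300) = Add(Add(Add(-1, Mul(Add(0, Mul(-1, -2)), 14)), -941), -19300) = Add(Add(Add(-1, Mul(Add(0, 2), 14)), -941), -19300) = Add(Add(Add(-1, Mul(2, 14)), -941), -19300) = Add(Add(Add(-1, 28), -941), -19300) = Add(Add(27, -941), -19300) = Add(-914, -19300) = -20214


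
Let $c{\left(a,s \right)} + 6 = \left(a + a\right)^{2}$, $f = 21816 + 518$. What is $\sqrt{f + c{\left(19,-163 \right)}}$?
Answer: $2 \sqrt{5943} \approx 154.18$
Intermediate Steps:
$f = 22334$
$c{\left(a,s \right)} = -6 + 4 a^{2}$ ($c{\left(a,s \right)} = -6 + \left(a + a\right)^{2} = -6 + \left(2 a\right)^{2} = -6 + 4 a^{2}$)
$\sqrt{f + c{\left(19,-163 \right)}} = \sqrt{22334 - \left(6 - 4 \cdot 19^{2}\right)} = \sqrt{22334 + \left(-6 + 4 \cdot 361\right)} = \sqrt{22334 + \left(-6 + 1444\right)} = \sqrt{22334 + 1438} = \sqrt{23772} = 2 \sqrt{5943}$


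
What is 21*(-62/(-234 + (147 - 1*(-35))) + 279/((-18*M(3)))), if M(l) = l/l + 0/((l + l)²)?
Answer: -3906/13 ≈ -300.46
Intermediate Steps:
M(l) = 1 (M(l) = 1 + 0/((2*l)²) = 1 + 0/((4*l²)) = 1 + 0*(1/(4*l²)) = 1 + 0 = 1)
21*(-62/(-234 + (147 - 1*(-35))) + 279/((-18*M(3)))) = 21*(-62/(-234 + (147 - 1*(-35))) + 279/((-18*1))) = 21*(-62/(-234 + (147 + 35)) + 279/(-18)) = 21*(-62/(-234 + 182) + 279*(-1/18)) = 21*(-62/(-52) - 31/2) = 21*(-62*(-1/52) - 31/2) = 21*(31/26 - 31/2) = 21*(-186/13) = -3906/13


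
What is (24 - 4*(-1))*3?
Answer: 84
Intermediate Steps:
(24 - 4*(-1))*3 = (24 + 4)*3 = 28*3 = 84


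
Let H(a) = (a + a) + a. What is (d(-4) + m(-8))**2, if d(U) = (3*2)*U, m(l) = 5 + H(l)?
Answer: 1849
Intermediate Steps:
H(a) = 3*a (H(a) = 2*a + a = 3*a)
m(l) = 5 + 3*l
d(U) = 6*U
(d(-4) + m(-8))**2 = (6*(-4) + (5 + 3*(-8)))**2 = (-24 + (5 - 24))**2 = (-24 - 19)**2 = (-43)**2 = 1849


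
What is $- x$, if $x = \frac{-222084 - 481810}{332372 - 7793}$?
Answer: $\frac{703894}{324579} \approx 2.1686$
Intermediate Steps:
$x = - \frac{703894}{324579} \approx -2.1686$
$- x = \left(-1\right) \left(- \frac{703894}{324579}\right) = \frac{703894}{324579}$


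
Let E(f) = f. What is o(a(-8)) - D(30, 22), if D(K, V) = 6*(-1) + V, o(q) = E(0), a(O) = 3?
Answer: -16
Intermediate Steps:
o(q) = 0
D(K, V) = -6 + V
o(a(-8)) - D(30, 22) = 0 - (-6 + 22) = 0 - 1*16 = 0 - 16 = -16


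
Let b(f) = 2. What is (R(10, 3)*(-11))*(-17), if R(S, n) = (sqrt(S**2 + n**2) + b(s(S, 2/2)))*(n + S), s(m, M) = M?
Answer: 4862 + 2431*sqrt(109) ≈ 30242.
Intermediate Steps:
R(S, n) = (2 + sqrt(S**2 + n**2))*(S + n) (R(S, n) = (sqrt(S**2 + n**2) + 2)*(n + S) = (2 + sqrt(S**2 + n**2))*(S + n))
(R(10, 3)*(-11))*(-17) = ((2*10 + 2*3 + 10*sqrt(10**2 + 3**2) + 3*sqrt(10**2 + 3**2))*(-11))*(-17) = ((20 + 6 + 10*sqrt(100 + 9) + 3*sqrt(100 + 9))*(-11))*(-17) = ((20 + 6 + 10*sqrt(109) + 3*sqrt(109))*(-11))*(-17) = ((26 + 13*sqrt(109))*(-11))*(-17) = (-286 - 143*sqrt(109))*(-17) = 4862 + 2431*sqrt(109)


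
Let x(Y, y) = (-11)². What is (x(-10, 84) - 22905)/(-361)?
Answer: 22784/361 ≈ 63.114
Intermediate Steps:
x(Y, y) = 121
(x(-10, 84) - 22905)/(-361) = (121 - 22905)/(-361) = -22784*(-1/361) = 22784/361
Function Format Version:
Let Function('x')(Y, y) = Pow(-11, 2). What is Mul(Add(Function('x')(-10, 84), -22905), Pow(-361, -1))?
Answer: Rational(22784, 361) ≈ 63.114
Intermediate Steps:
Function('x')(Y, y) = 121
Mul(Add(Function('x')(-10, 84), -22905), Pow(-361, -1)) = Mul(Add(121, -22905), Pow(-361, -1)) = Mul(-22784, Rational(-1, 361)) = Rational(22784, 361)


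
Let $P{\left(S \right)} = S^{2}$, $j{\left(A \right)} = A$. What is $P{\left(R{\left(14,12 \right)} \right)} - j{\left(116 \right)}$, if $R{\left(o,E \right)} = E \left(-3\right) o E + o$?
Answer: $36409040$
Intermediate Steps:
$R{\left(o,E \right)} = o - 3 o E^{2}$ ($R{\left(o,E \right)} = - 3 E o E + o = - 3 o E^{2} + o = o - 3 o E^{2}$)
$P{\left(R{\left(14,12 \right)} \right)} - j{\left(116 \right)} = \left(14 \left(1 - 3 \cdot 12^{2}\right)\right)^{2} - 116 = \left(14 \left(1 - 432\right)\right)^{2} - 116 = \left(14 \left(-431\right)\right)^{2} - 116 = \left(-6034\right)^{2} - 116 = 36409156 - 116 = 36409040$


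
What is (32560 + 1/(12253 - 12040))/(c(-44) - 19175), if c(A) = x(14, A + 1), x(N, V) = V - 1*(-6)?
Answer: -6935281/4092156 ≈ -1.6948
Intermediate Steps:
x(N, V) = 6 + V (x(N, V) = V + 6 = 6 + V)
c(A) = 7 + A (c(A) = 6 + (A + 1) = 6 + (1 + A) = 7 + A)
(32560 + 1/(12253 - 12040))/(c(-44) - 19175) = (32560 + 1/(12253 - 12040))/((7 - 44) - 19175) = (32560 + 1/213)/(-37 - 19175) = (32560 + 1/213)/(-19212) = (6935281/213)*(-1/19212) = -6935281/4092156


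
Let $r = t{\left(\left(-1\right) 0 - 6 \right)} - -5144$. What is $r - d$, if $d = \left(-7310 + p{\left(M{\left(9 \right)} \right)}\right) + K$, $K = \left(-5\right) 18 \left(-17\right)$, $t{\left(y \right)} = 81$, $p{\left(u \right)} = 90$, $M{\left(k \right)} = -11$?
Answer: $10915$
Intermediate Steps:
$K = 1530$ ($K = \left(-90\right) \left(-17\right) = 1530$)
$d = -5690$ ($d = \left(-7310 + 90\right) + 1530 = -7220 + 1530 = -5690$)
$r = 5225$ ($r = 81 - -5144 = 81 + 5144 = 5225$)
$r - d = 5225 - -5690 = 5225 + 5690 = 10915$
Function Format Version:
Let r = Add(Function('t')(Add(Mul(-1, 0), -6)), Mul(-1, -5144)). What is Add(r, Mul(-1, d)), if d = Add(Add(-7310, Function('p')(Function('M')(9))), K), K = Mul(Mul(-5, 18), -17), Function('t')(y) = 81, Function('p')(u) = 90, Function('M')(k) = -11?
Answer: 10915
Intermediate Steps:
K = 1530 (K = Mul(-90, -17) = 1530)
d = -5690 (d = Add(Add(-7310, 90), 1530) = Add(-7220, 1530) = -5690)
r = 5225 (r = Add(81, Mul(-1, -5144)) = Add(81, 5144) = 5225)
Add(r, Mul(-1, d)) = Add(5225, Mul(-1, -5690)) = Add(5225, 5690) = 10915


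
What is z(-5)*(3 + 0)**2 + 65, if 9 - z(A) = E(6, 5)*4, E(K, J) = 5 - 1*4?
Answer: 110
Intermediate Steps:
E(K, J) = 1 (E(K, J) = 5 - 4 = 1)
z(A) = 5 (z(A) = 9 - 4 = 5)
z(-5)*(3 + 0)**2 + 65 = 5*(3 + 0)**2 + 65 = 5*3**2 + 65 = 5*9 + 65 = 45 + 65 = 110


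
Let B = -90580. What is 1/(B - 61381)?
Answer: -1/151961 ≈ -6.5806e-6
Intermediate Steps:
1/(B - 61381) = 1/(-90580 - 61381) = 1/(-151961) = -1/151961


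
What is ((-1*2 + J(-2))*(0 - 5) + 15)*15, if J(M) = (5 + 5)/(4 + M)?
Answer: 0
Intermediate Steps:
J(M) = 10/(4 + M)
((-1*2 + J(-2))*(0 - 5) + 15)*15 = ((-1*2 + 10/(4 - 2))*(0 - 5) + 15)*15 = ((-2 + 10/2)*(-5) + 15)*15 = ((-2 + 10*(½))*(-5) + 15)*15 = ((-2 + 5)*(-5) + 15)*15 = (3*(-5) + 15)*15 = (-15 + 15)*15 = 0*15 = 0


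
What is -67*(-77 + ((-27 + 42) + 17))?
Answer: 3015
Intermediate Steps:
-67*(-77 + ((-27 + 42) + 17)) = -67*(-77 + (15 + 17)) = -67*(-77 + 32) = -67*(-45) = 3015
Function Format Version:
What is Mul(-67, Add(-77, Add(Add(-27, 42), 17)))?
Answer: 3015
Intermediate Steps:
Mul(-67, Add(-77, Add(Add(-27, 42), 17))) = Mul(-67, Add(-77, Add(15, 17))) = Mul(-67, Add(-77, 32)) = Mul(-67, -45) = 3015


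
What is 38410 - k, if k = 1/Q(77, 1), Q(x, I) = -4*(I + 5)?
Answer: 921841/24 ≈ 38410.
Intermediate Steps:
Q(x, I) = -20 - 4*I (Q(x, I) = -4*(5 + I) = -20 - 4*I)
k = -1/24 (k = 1/(-20 - 4*1) = 1/(-20 - 4) = 1/(-24) = -1/24 ≈ -0.041667)
38410 - k = 38410 - 1*(-1/24) = 38410 + 1/24 = 921841/24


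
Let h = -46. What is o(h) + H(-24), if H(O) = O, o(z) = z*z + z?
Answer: 2046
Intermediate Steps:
o(z) = z + z**2 (o(z) = z**2 + z = z + z**2)
o(h) + H(-24) = -46*(1 - 46) - 24 = -46*(-45) - 24 = 2070 - 24 = 2046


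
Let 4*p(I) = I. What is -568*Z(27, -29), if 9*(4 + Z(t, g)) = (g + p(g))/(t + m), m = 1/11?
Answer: 3159997/1341 ≈ 2356.4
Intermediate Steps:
m = 1/11 ≈ 0.090909
p(I) = I/4
Z(t, g) = -4 + 5*g/(36*(1/11 + t)) (Z(t, g) = -4 + ((g + g/4)/(t + 1/11))/9 = -4 + ((5*g/4)/(1/11 + t))/9 = -4 + (5*g/(4*(1/11 + t)))/9 = -4 + 5*g/(36*(1/11 + t)))
-568*Z(27, -29) = -142*(-144 - 1584*27 + 55*(-29))/(9*(1 + 11*27)) = -142*(-144 - 42768 - 1595)/(9*(1 + 297)) = -142*(-44507)/(9*298) = -568*(-44507/10728) = 3159997/1341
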